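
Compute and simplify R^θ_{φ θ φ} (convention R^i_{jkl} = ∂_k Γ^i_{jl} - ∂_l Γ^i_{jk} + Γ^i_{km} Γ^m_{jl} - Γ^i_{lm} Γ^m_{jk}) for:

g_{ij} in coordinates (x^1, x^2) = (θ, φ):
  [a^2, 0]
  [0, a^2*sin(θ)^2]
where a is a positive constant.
Non-zero Christoffel symbols (Γ^k_{ij} = Γ^k_{ji}):
Γ^θ_{φ φ} = -sin(2*θ)/2
Γ^φ_{θ φ} = 1/tan(θ)
R^θ_{φ θ φ} = ∂_θ Γ^θ_{φ φ} - ∂_φ Γ^θ_{φ θ} + Γ^θ_{θ m} Γ^m_{φ φ} - Γ^θ_{φ m} Γ^m_{φ θ}
  = (-cos(2*θ)) - (0) + (0) - (-cos(θ)^2) = sin(θ)^2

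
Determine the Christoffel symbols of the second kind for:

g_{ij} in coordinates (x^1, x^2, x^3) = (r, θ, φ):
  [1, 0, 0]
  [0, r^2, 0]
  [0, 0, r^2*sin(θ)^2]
Using Γ^k_{ij} = (1/2) g^{km} (∂_i g_{mj} + ∂_j g_{mi} - ∂_m g_{ij}); the metric is diagonal, so only the m = k term contributes.
Non-zero symbols (using the symmetry Γ^k_{ij} = Γ^k_{ji}):
Γ^r_{θ θ} = (1/2) g^{rr} (∂_θ g_{rθ} + ∂_θ g_{rθ} - ∂_r g_{θθ}) = (1/2)(1)((0) + (0) - (2*r)) = -r
Γ^r_{φ φ} = (1/2) g^{rr} (∂_φ g_{rφ} + ∂_φ g_{rφ} - ∂_r g_{φφ}) = (1/2)(1)((0) + (0) - (2*r*sin(θ)^2)) = -r*sin(θ)^2
Γ^θ_{r θ} = (1/2) g^{θθ} (∂_r g_{θθ} + ∂_θ g_{θr} - ∂_θ g_{rθ}) = (1/2)(1/r^2)((2*r) + (0) - (0)) = 1/r
Γ^θ_{φ φ} = (1/2) g^{θθ} (∂_φ g_{θφ} + ∂_φ g_{θφ} - ∂_θ g_{φφ}) = (1/2)(1/r^2)((0) + (0) - (r^2*sin(2*θ))) = -sin(2*θ)/2
Γ^φ_{r φ} = (1/2) g^{φφ} (∂_r g_{φφ} + ∂_φ g_{φr} - ∂_φ g_{rφ}) = (1/2)(1/(r^2*sin(θ)^2))((2*r*sin(θ)^2) + (0) - (0)) = 1/r
Γ^φ_{θ φ} = (1/2) g^{φφ} (∂_θ g_{φφ} + ∂_φ g_{φθ} - ∂_φ g_{θφ}) = (1/2)(1/(r^2*sin(θ)^2))((r^2*sin(2*θ)) + (0) - (0)) = 1/tan(θ)
All other Christoffel symbols are zero.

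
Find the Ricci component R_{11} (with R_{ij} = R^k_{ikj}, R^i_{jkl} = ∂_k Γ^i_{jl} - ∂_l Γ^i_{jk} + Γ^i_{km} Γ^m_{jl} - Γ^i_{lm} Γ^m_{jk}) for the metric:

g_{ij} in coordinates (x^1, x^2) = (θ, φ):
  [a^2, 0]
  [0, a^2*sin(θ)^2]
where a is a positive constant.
Non-zero Christoffel symbols (Γ^k_{ij} = Γ^k_{ji}):
Γ^θ_{φ φ} = -sin(2*θ)/2
Γ^φ_{θ φ} = 1/tan(θ)
R^θ_{θ θ θ} = 0 (a repeated index in an antisymmetric pair)
R^φ_{θ φ θ} = ∂_φ Γ^φ_{θ θ} - ∂_θ Γ^φ_{θ φ} + Γ^φ_{φ m} Γ^m_{θ θ} - Γ^φ_{θ m} Γ^m_{θ φ}
  = (0) - (-1/sin(θ)^2) + (0) - (1/tan(θ)^2) = 1
R_{θθ} = R^θ_{θ θ θ} + R^φ_{θ φ θ} = (0) + (1) = 1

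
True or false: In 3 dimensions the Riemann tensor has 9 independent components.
n^2(n^2-1)/12 = 9·8/12 = 6 independent components for n = 3.
False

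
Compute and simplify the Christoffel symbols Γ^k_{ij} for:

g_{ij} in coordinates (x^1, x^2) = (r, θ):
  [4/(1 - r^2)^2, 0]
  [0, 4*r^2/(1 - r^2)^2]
Using Γ^k_{ij} = (1/2) g^{km} (∂_i g_{mj} + ∂_j g_{mi} - ∂_m g_{ij}); the metric is diagonal, so only the m = k term contributes.
Non-zero symbols (using the symmetry Γ^k_{ij} = Γ^k_{ji}):
Γ^r_{r r} = (1/2) g^{rr} (∂_r g_{rr} + ∂_r g_{rr} - ∂_r g_{rr}) = (1/2)((1 - r^2)^2/4)((16*r/(1 - r^2)^3) + (16*r/(1 - r^2)^3) - (16*r/(1 - r^2)^3)) = 2*r/(1 - r^2)
Γ^r_{θ θ} = (1/2) g^{rr} (∂_θ g_{rθ} + ∂_θ g_{rθ} - ∂_r g_{θθ}) = (1/2)((1 - r^2)^2/4)((0) + (0) - (-8*(r^3 + r)/(r^2 - 1)^3)) = (r^3 + r)/(r^2 - 1)
Γ^θ_{r θ} = (1/2) g^{θθ} (∂_r g_{θθ} + ∂_θ g_{θr} - ∂_θ g_{rθ}) = (1/2)((1 - r^2)^2/(4*r^2))((-8*(r^3 + r)/(r^2 - 1)^3) + (0) - (0)) = (-r^2 - 1)/(r^3 - r)
All other Christoffel symbols are zero.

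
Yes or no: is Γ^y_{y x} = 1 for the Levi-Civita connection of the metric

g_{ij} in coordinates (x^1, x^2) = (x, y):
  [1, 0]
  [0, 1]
Γ^y_{y x} = (1/2) g^{yy} (∂_y g_{yx} + ∂_x g_{yy} - ∂_y g_{yx}) = (1/2)(1)((0) + (0) - (0)) = 0
This differs from the proposed value 1.
No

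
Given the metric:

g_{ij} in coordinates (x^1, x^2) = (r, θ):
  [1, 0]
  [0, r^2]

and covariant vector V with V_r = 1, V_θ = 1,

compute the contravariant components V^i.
Inverse metric (diagonal): g^{rr} = 1, g^{θθ} = 1/r^2
V^i = g^{ij} V_j:
V^r = (1)(1) + (0)(1) = 1
V^θ = (0)(1) + (1/r^2)(1) = 1/r^2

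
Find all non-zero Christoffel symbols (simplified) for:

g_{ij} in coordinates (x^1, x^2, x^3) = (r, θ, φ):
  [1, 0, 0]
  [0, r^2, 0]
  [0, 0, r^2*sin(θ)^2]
Using Γ^k_{ij} = (1/2) g^{km} (∂_i g_{mj} + ∂_j g_{mi} - ∂_m g_{ij}); the metric is diagonal, so only the m = k term contributes.
Non-zero symbols (using the symmetry Γ^k_{ij} = Γ^k_{ji}):
Γ^r_{θ θ} = (1/2) g^{rr} (∂_θ g_{rθ} + ∂_θ g_{rθ} - ∂_r g_{θθ}) = (1/2)(1)((0) + (0) - (2*r)) = -r
Γ^r_{φ φ} = (1/2) g^{rr} (∂_φ g_{rφ} + ∂_φ g_{rφ} - ∂_r g_{φφ}) = (1/2)(1)((0) + (0) - (2*r*sin(θ)^2)) = -r*sin(θ)^2
Γ^θ_{r θ} = (1/2) g^{θθ} (∂_r g_{θθ} + ∂_θ g_{θr} - ∂_θ g_{rθ}) = (1/2)(1/r^2)((2*r) + (0) - (0)) = 1/r
Γ^θ_{φ φ} = (1/2) g^{θθ} (∂_φ g_{θφ} + ∂_φ g_{θφ} - ∂_θ g_{φφ}) = (1/2)(1/r^2)((0) + (0) - (r^2*sin(2*θ))) = -sin(2*θ)/2
Γ^φ_{r φ} = (1/2) g^{φφ} (∂_r g_{φφ} + ∂_φ g_{φr} - ∂_φ g_{rφ}) = (1/2)(1/(r^2*sin(θ)^2))((2*r*sin(θ)^2) + (0) - (0)) = 1/r
Γ^φ_{θ φ} = (1/2) g^{φφ} (∂_θ g_{φφ} + ∂_φ g_{φθ} - ∂_φ g_{θφ}) = (1/2)(1/(r^2*sin(θ)^2))((r^2*sin(2*θ)) + (0) - (0)) = 1/tan(θ)
All other Christoffel symbols are zero.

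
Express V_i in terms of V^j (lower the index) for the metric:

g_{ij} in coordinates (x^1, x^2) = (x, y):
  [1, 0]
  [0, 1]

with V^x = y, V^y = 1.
V_i = g_{ij} V^j:
V_x = (1)(y) + (0)(1) = y
V_y = (0)(y) + (1)(1) = 1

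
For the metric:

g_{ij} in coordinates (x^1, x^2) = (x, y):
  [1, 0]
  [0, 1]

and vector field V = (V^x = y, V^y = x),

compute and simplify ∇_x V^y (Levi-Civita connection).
All Christoffel symbols are zero.
∇_x V^y = ∂_x V^y + Γ^y_{x j} V^j
  = (1) + (0)(y) + (0)(x)
  = 1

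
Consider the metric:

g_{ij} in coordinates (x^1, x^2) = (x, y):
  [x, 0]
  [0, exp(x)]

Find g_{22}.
With x^1 = x, x^2 = y, g_{22} = g_{yy} is the row-2, column-2 entry of the matrix.
g_{22} = exp(x)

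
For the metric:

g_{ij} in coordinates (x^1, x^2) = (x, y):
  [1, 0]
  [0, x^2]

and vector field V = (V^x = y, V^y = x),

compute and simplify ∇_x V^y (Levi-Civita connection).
Non-zero Christoffel symbols:
Γ^x_{y y} = -x
Γ^y_{x y} = 1/x
∇_x V^y = ∂_x V^y + Γ^y_{x j} V^j
  = (1) + (0)(y) + (1/x)(x)
  = 2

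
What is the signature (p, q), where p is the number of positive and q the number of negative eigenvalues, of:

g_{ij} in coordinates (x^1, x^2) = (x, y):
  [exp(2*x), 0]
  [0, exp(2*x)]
The metric is diagonal, so its eigenvalues are the diagonal entries: exp(2*x), exp(2*x) (at a generic point, where coordinate-dependent entries are positive).
2 positive, 0 negative.
(2, 0) - Riemannian (positive definite)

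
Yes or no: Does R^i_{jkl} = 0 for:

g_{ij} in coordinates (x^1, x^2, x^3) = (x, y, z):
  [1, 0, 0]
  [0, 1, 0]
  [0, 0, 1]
All metric components are constant, so every Christoffel symbol vanishes and R^i_{jkl} = 0.
Yes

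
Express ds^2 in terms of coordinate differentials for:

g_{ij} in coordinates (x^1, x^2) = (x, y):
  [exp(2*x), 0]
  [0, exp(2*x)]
ds^2 = g_{ij} dx^i dx^j; only the non-zero components contribute.
ds^2 = exp(2*x) dx^2 + exp(2*x) dy^2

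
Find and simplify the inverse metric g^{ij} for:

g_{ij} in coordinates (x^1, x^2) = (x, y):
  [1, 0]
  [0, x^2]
The metric is diagonal, so g^{ij} is diagonal with entries 1/g_{ii}: diag(1, 1/(x^2)).
g^{ij}:
  [1, 0]
  [0, 1/x^2]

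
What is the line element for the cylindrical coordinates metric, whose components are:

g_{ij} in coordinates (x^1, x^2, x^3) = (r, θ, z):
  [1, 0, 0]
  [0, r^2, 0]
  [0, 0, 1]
ds^2 = g_{ij} dx^i dx^j; only the non-zero components contribute.
ds^2 = dr^2 + r^2 dθ^2 + dz^2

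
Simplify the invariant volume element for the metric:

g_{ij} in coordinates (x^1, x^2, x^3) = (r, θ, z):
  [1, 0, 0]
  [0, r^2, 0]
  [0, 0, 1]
det(g) = r^2
√|det(g)| = r
Volume element: dV = r dr dθ dz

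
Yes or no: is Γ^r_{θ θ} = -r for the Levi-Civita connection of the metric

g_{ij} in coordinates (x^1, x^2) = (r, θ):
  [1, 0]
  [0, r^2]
Γ^r_{θ θ} = (1/2) g^{rr} (∂_θ g_{rθ} + ∂_θ g_{rθ} - ∂_r g_{θθ}) = (1/2)(1)((0) + (0) - (2*r)) = -r
This equals the proposed value -r.
Yes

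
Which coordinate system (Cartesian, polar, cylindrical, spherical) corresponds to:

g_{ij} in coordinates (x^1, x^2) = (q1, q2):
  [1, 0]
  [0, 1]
All components are constant and the metric is the identity, i.e. orthonormal rectilinear coordinates.
Cartesian (2D) coordinates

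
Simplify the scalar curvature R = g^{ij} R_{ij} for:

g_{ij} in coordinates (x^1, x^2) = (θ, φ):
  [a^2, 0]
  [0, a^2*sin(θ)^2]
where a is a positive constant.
Non-zero Christoffel symbols (Γ^k_{ij} = Γ^k_{ji}):
Γ^θ_{φ φ} = -sin(2*θ)/2
Γ^φ_{θ φ} = 1/tan(θ)
Ricci tensor (R_{ij} = R^k_{ikj}): R_{θθ} = 1, R_{θφ} = 0, R_{φφ} = sin(θ)^2
Inverse metric: g^{θθ} = 1/a^2, g^{φφ} = 1/(a^2*sin(θ)^2)
R = g^{ij} R_{ij} = (1/a^2)(1) + (1/(a^2*sin(θ)^2))(sin(θ)^2) = 2/a^2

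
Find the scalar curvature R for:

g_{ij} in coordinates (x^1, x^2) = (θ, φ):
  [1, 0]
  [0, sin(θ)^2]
Non-zero Christoffel symbols (Γ^k_{ij} = Γ^k_{ji}):
Γ^θ_{φ φ} = -sin(2*θ)/2
Γ^φ_{θ φ} = 1/tan(θ)
Ricci tensor (R_{ij} = R^k_{ikj}): R_{θθ} = 1, R_{θφ} = 0, R_{φφ} = sin(θ)^2
Inverse metric: g^{θθ} = 1, g^{φφ} = 1/sin(θ)^2
R = g^{ij} R_{ij} = (1)(1) + (1/sin(θ)^2)(sin(θ)^2) = 2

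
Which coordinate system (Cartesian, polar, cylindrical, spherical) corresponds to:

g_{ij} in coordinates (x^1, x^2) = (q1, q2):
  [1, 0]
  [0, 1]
All components are constant and the metric is the identity, i.e. orthonormal rectilinear coordinates.
Cartesian (2D) coordinates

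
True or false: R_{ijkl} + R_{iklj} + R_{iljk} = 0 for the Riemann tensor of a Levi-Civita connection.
This is the first (algebraic) Bianchi identity.
True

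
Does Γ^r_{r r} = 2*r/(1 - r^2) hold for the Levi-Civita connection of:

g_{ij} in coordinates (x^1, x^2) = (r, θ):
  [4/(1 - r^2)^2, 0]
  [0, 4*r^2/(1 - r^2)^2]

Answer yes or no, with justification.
Γ^r_{r r} = (1/2) g^{rr} (∂_r g_{rr} + ∂_r g_{rr} - ∂_r g_{rr}) = (1/2)((1 - r^2)^2/4)((16*r/(1 - r^2)^3) + (16*r/(1 - r^2)^3) - (16*r/(1 - r^2)^3)) = 2*r/(1 - r^2)
This equals the proposed value 2*r/(1 - r^2).
Yes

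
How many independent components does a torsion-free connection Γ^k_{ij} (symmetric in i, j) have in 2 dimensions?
Γ^k_{ij} has n choices for the upper index and n(n+1)/2 independent symmetric lower index pairs.
Total = 2 × 2×3/2 = 2 × 3 = 6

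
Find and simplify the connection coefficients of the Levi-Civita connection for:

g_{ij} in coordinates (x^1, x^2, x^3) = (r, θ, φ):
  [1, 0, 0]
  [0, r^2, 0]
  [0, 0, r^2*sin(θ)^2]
Using Γ^k_{ij} = (1/2) g^{km} (∂_i g_{mj} + ∂_j g_{mi} - ∂_m g_{ij}); the metric is diagonal, so only the m = k term contributes.
Non-zero symbols (using the symmetry Γ^k_{ij} = Γ^k_{ji}):
Γ^r_{θ θ} = (1/2) g^{rr} (∂_θ g_{rθ} + ∂_θ g_{rθ} - ∂_r g_{θθ}) = (1/2)(1)((0) + (0) - (2*r)) = -r
Γ^r_{φ φ} = (1/2) g^{rr} (∂_φ g_{rφ} + ∂_φ g_{rφ} - ∂_r g_{φφ}) = (1/2)(1)((0) + (0) - (2*r*sin(θ)^2)) = -r*sin(θ)^2
Γ^θ_{r θ} = (1/2) g^{θθ} (∂_r g_{θθ} + ∂_θ g_{θr} - ∂_θ g_{rθ}) = (1/2)(1/r^2)((2*r) + (0) - (0)) = 1/r
Γ^θ_{φ φ} = (1/2) g^{θθ} (∂_φ g_{θφ} + ∂_φ g_{θφ} - ∂_θ g_{φφ}) = (1/2)(1/r^2)((0) + (0) - (r^2*sin(2*θ))) = -sin(2*θ)/2
Γ^φ_{r φ} = (1/2) g^{φφ} (∂_r g_{φφ} + ∂_φ g_{φr} - ∂_φ g_{rφ}) = (1/2)(1/(r^2*sin(θ)^2))((2*r*sin(θ)^2) + (0) - (0)) = 1/r
Γ^φ_{θ φ} = (1/2) g^{φφ} (∂_θ g_{φφ} + ∂_φ g_{φθ} - ∂_φ g_{θφ}) = (1/2)(1/(r^2*sin(θ)^2))((r^2*sin(2*θ)) + (0) - (0)) = 1/tan(θ)
All other Christoffel symbols are zero.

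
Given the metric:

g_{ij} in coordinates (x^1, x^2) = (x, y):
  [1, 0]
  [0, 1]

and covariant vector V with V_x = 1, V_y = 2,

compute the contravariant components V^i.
Inverse metric (diagonal): g^{xx} = 1, g^{yy} = 1
V^i = g^{ij} V_j:
V^x = (1)(1) + (0)(2) = 1
V^y = (0)(1) + (1)(2) = 2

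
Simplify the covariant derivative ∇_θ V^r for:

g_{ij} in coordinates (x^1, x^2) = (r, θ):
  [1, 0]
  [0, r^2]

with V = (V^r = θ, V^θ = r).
Non-zero Christoffel symbols:
Γ^r_{θ θ} = -r
Γ^θ_{r θ} = 1/r
∇_θ V^r = ∂_θ V^r + Γ^r_{θ j} V^j
  = (1) + (0)(θ) + (-r)(r)
  = 1 - r^2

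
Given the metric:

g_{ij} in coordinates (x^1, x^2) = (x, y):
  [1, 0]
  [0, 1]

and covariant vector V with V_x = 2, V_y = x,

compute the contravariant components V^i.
Inverse metric (diagonal): g^{xx} = 1, g^{yy} = 1
V^i = g^{ij} V_j:
V^x = (1)(2) + (0)(x) = 2
V^y = (0)(2) + (1)(x) = x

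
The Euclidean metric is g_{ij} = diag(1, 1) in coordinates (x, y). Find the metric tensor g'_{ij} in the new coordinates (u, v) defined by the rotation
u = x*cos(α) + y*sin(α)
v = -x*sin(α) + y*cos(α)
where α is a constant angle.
Invert the transformation: x = u*cos(α) - v*sin(α), y = u*sin(α) + v*cos(α)
g'_{ij} = (∂x^k/∂x'^i)(∂x^l/∂x'^j) g_{kl}; with g_{kl} = δ_{kl} this is Σ_k (∂x^k/∂x'^i)(∂x^k/∂x'^j).
Jacobian: ∂x/∂u = cos(α), ∂x/∂v = -sin(α), ∂y/∂u = sin(α), ∂y/∂v = cos(α)
g'_{uu} = (cos(α))(cos(α)) + (sin(α))(sin(α)) = 1
g'_{uv} = (cos(α))(-sin(α)) + (sin(α))(cos(α)) = 0
g'_{vv} = (-sin(α))(-sin(α)) + (cos(α))(cos(α)) = 1
g'_{ij} = diag(1, 1)
The Euclidean metric is invariant under rotations.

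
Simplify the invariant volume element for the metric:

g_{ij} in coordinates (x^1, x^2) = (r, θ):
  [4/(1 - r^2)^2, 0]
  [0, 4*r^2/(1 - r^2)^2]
det(g) = 16*r^2/(1 - r^2)^4
√|det(g)| = 4*r/(r^2 - 1)^2
Volume element: dV = 4*r/(r^2 - 1)^2 dr dθ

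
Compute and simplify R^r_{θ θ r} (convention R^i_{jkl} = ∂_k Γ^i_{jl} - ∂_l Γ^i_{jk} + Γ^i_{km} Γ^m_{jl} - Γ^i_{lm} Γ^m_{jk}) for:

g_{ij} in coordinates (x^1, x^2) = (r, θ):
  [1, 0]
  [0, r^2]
Non-zero Christoffel symbols (Γ^k_{ij} = Γ^k_{ji}):
Γ^r_{θ θ} = -r
Γ^θ_{r θ} = 1/r
R^r_{θ θ r} = ∂_θ Γ^r_{θ r} - ∂_r Γ^r_{θ θ} + Γ^r_{θ m} Γ^m_{θ r} - Γ^r_{r m} Γ^m_{θ θ}
  = (0) - (-1) + (-1) - (0) = 0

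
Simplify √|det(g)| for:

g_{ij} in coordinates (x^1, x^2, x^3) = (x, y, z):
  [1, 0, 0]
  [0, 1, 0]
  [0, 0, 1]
det(g) = 1
√|det(g)| = 1
Volume element: dV = 1 dx dy dz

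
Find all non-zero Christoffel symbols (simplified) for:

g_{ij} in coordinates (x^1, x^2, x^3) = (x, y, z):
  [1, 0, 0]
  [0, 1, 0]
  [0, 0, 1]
Using Γ^k_{ij} = (1/2) g^{km} (∂_i g_{mj} + ∂_j g_{mi} - ∂_m g_{ij}); the metric is diagonal, so only the m = k term contributes.
Every metric component is constant, so all ∂_m g_{ij} = 0 and every Christoffel symbol vanishes.
All Christoffel symbols are zero.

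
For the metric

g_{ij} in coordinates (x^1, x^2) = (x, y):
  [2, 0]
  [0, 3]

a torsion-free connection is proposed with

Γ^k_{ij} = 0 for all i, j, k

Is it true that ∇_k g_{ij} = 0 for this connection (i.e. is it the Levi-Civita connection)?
Using ∇_k g_{ij} = ∂_k g_{ij} - Γ^m_{ki} g_{mj} - Γ^m_{kj} g_{im}:
e.g. ∇_y g_{xy} = (0) - (0) - (0) = 0
Every component ∇_k g_{ij} vanishes: the connection is metric compatible.
Yes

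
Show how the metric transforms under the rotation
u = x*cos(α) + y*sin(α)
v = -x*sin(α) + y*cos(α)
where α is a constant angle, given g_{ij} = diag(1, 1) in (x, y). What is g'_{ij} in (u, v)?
Invert the transformation: x = u*cos(α) - v*sin(α), y = u*sin(α) + v*cos(α)
g'_{ij} = (∂x^k/∂x'^i)(∂x^l/∂x'^j) g_{kl}; with g_{kl} = δ_{kl} this is Σ_k (∂x^k/∂x'^i)(∂x^k/∂x'^j).
Jacobian: ∂x/∂u = cos(α), ∂x/∂v = -sin(α), ∂y/∂u = sin(α), ∂y/∂v = cos(α)
g'_{uu} = (cos(α))(cos(α)) + (sin(α))(sin(α)) = 1
g'_{uv} = (cos(α))(-sin(α)) + (sin(α))(cos(α)) = 0
g'_{vv} = (-sin(α))(-sin(α)) + (cos(α))(cos(α)) = 1
g'_{ij} = diag(1, 1)
The Euclidean metric is invariant under rotations.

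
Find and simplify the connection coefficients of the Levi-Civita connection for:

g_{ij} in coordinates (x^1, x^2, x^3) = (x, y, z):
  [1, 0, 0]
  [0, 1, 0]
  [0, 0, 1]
Using Γ^k_{ij} = (1/2) g^{km} (∂_i g_{mj} + ∂_j g_{mi} - ∂_m g_{ij}); the metric is diagonal, so only the m = k term contributes.
Every metric component is constant, so all ∂_m g_{ij} = 0 and every Christoffel symbol vanishes.
All Christoffel symbols are zero.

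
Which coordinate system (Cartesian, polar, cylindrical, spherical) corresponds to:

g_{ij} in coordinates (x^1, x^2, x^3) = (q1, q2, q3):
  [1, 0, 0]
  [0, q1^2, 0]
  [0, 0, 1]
The line element ds^2 = dq1^2 + q1^2 dq2^2 + dq3^2 is dr^2 + r^2 dθ^2 + dz^2 with q1 = r, q2 = θ, q3 = z.
cylindrical coordinates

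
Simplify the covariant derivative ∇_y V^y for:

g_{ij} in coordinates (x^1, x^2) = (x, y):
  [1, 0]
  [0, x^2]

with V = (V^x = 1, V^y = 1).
Non-zero Christoffel symbols:
Γ^x_{y y} = -x
Γ^y_{x y} = 1/x
∇_y V^y = ∂_y V^y + Γ^y_{y j} V^j
  = (0) + (1/x)(1) + (0)(1)
  = 1/x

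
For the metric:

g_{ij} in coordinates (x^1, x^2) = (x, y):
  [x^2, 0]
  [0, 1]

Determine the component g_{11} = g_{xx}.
With x^1 = x, x^2 = y, g_{11} = g_{xx} is the row-1, column-1 entry of the matrix.
g_{11} = x^2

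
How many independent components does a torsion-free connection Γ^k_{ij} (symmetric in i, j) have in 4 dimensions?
Γ^k_{ij} has n choices for the upper index and n(n+1)/2 independent symmetric lower index pairs.
Total = 4 × 4×5/2 = 4 × 10 = 40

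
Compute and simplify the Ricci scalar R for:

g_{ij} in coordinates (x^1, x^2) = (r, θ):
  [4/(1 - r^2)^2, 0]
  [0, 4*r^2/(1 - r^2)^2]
Non-zero Christoffel symbols (Γ^k_{ij} = Γ^k_{ji}):
Γ^r_{r r} = 2*r/(1 - r^2)
Γ^r_{θ θ} = (r^3 + r)/(r^2 - 1)
Γ^θ_{r θ} = (-r^2 - 1)/(r^3 - r)
Ricci tensor (R_{ij} = R^k_{ikj}): R_{rr} = -4/(r^2 - 1)^2, R_{rθ} = 0, R_{θθ} = -4*r^2/(r^2 - 1)^2
Inverse metric: g^{rr} = (1 - r^2)^2/4, g^{θθ} = (1 - r^2)^2/(4*r^2)
R = g^{ij} R_{ij} = ((1 - r^2)^2/4)(-4/(r^2 - 1)^2) + ((1 - r^2)^2/(4*r^2))(-4*r^2/(r^2 - 1)^2) = -2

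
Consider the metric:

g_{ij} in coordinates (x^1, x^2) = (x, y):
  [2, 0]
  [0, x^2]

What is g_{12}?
With x^1 = x, x^2 = y, g_{12} = g_{xy} is the row-1, column-2 entry of the matrix.
g_{12} = 0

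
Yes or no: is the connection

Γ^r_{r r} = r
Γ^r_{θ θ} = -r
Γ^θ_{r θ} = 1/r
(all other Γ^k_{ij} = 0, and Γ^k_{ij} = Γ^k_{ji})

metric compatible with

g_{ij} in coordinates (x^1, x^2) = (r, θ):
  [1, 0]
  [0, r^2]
Using ∇_k g_{ij} = ∂_k g_{ij} - Γ^m_{ki} g_{mj} - Γ^m_{kj} g_{im}:
∇_r g_{rr} = (0) - (r) - (r) = -2*r ≠ 0
So the connection is not metric compatible (it is not the Levi-Civita connection).
No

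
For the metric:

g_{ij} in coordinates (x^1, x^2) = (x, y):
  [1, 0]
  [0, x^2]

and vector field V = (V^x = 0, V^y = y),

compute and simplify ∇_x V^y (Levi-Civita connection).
Non-zero Christoffel symbols:
Γ^x_{y y} = -x
Γ^y_{x y} = 1/x
∇_x V^y = ∂_x V^y + Γ^y_{x j} V^j
  = (0) + (0)(0) + (1/x)(y)
  = y/x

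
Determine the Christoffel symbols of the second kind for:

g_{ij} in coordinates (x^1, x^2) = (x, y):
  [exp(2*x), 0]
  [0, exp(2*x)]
Using Γ^k_{ij} = (1/2) g^{km} (∂_i g_{mj} + ∂_j g_{mi} - ∂_m g_{ij}); the metric is diagonal, so only the m = k term contributes.
Non-zero symbols (using the symmetry Γ^k_{ij} = Γ^k_{ji}):
Γ^x_{x x} = (1/2) g^{xx} (∂_x g_{xx} + ∂_x g_{xx} - ∂_x g_{xx}) = (1/2)(exp(-2*x))((2*exp(2*x)) + (2*exp(2*x)) - (2*exp(2*x))) = 1
Γ^x_{y y} = (1/2) g^{xx} (∂_y g_{xy} + ∂_y g_{xy} - ∂_x g_{yy}) = (1/2)(exp(-2*x))((0) + (0) - (2*exp(2*x))) = -1
Γ^y_{x y} = (1/2) g^{yy} (∂_x g_{yy} + ∂_y g_{yx} - ∂_y g_{xy}) = (1/2)(exp(-2*x))((2*exp(2*x)) + (0) - (0)) = 1
All other Christoffel symbols are zero.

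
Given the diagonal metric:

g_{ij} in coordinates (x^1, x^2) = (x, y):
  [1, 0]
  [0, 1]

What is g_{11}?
With x^1 = x, x^2 = y, g_{11} = g_{xx} is the row-1, column-1 entry of the matrix.
g_{11} = 1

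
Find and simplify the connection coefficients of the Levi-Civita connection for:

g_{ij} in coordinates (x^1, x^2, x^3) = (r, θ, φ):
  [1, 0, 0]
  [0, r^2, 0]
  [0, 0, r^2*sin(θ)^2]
Using Γ^k_{ij} = (1/2) g^{km} (∂_i g_{mj} + ∂_j g_{mi} - ∂_m g_{ij}); the metric is diagonal, so only the m = k term contributes.
Non-zero symbols (using the symmetry Γ^k_{ij} = Γ^k_{ji}):
Γ^r_{θ θ} = (1/2) g^{rr} (∂_θ g_{rθ} + ∂_θ g_{rθ} - ∂_r g_{θθ}) = (1/2)(1)((0) + (0) - (2*r)) = -r
Γ^r_{φ φ} = (1/2) g^{rr} (∂_φ g_{rφ} + ∂_φ g_{rφ} - ∂_r g_{φφ}) = (1/2)(1)((0) + (0) - (2*r*sin(θ)^2)) = -r*sin(θ)^2
Γ^θ_{r θ} = (1/2) g^{θθ} (∂_r g_{θθ} + ∂_θ g_{θr} - ∂_θ g_{rθ}) = (1/2)(1/r^2)((2*r) + (0) - (0)) = 1/r
Γ^θ_{φ φ} = (1/2) g^{θθ} (∂_φ g_{θφ} + ∂_φ g_{θφ} - ∂_θ g_{φφ}) = (1/2)(1/r^2)((0) + (0) - (r^2*sin(2*θ))) = -sin(2*θ)/2
Γ^φ_{r φ} = (1/2) g^{φφ} (∂_r g_{φφ} + ∂_φ g_{φr} - ∂_φ g_{rφ}) = (1/2)(1/(r^2*sin(θ)^2))((2*r*sin(θ)^2) + (0) - (0)) = 1/r
Γ^φ_{θ φ} = (1/2) g^{φφ} (∂_θ g_{φφ} + ∂_φ g_{φθ} - ∂_φ g_{θφ}) = (1/2)(1/(r^2*sin(θ)^2))((r^2*sin(2*θ)) + (0) - (0)) = 1/tan(θ)
All other Christoffel symbols are zero.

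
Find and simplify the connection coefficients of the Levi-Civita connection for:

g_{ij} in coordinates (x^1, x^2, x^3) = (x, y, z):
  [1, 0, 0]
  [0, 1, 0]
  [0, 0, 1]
Using Γ^k_{ij} = (1/2) g^{km} (∂_i g_{mj} + ∂_j g_{mi} - ∂_m g_{ij}); the metric is diagonal, so only the m = k term contributes.
Every metric component is constant, so all ∂_m g_{ij} = 0 and every Christoffel symbol vanishes.
All Christoffel symbols are zero.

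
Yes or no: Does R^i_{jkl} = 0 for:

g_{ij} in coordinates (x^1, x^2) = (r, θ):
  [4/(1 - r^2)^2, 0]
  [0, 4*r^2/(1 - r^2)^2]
Non-zero Christoffel symbols:
Γ^r_{r r} = 2*r/(1 - r^2)
Γ^r_{θ θ} = (r^3 + r)/(r^2 - 1)
Γ^θ_{r θ} = (-r^2 - 1)/(r^3 - r)
Ricci tensor: R_{rr} = -4/(r^2 - 1)^2, R_{rθ} = 0, R_{θθ} = -4*r^2/(r^2 - 1)^2
The Ricci tensor is non-zero, so the Riemann tensor is non-zero: not flat.
No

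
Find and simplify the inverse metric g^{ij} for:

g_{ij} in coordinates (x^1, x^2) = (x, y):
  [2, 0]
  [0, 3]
The metric is diagonal, so g^{ij} is diagonal with entries 1/g_{ii}: diag(1/2, 1/3).
g^{ij}:
  [1/2, 0]
  [0, 1/3]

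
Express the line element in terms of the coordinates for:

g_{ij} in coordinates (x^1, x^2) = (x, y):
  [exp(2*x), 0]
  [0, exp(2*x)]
ds^2 = g_{ij} dx^i dx^j; only the non-zero components contribute.
ds^2 = exp(2*x) dx^2 + exp(2*x) dy^2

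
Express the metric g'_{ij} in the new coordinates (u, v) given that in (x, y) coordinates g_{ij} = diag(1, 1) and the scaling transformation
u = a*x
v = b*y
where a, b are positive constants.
Invert the transformation: x = u/a, y = v/b
g'_{ij} = (∂x^k/∂x'^i)(∂x^l/∂x'^j) g_{kl}; with g_{kl} = δ_{kl} this is Σ_k (∂x^k/∂x'^i)(∂x^k/∂x'^j).
Jacobian: ∂x/∂u = 1/a, ∂x/∂v = 0, ∂y/∂u = 0, ∂y/∂v = 1/b
g'_{uu} = (1/a)(1/a) + (0)(0) = 1/a^2
g'_{uv} = (1/a)(0) + (0)(1/b) = 0
g'_{vv} = (0)(0) + (1/b)(1/b) = 1/b^2
g'_{ij} = diag(1/a^2, 1/b^2)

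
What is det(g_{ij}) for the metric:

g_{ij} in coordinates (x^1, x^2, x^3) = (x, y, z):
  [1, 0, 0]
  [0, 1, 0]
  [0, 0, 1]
Diagonal metric: det(g) = g_{11}·g_{22}·g_{33}
= (1)·(1)·(1)
det(g) = 1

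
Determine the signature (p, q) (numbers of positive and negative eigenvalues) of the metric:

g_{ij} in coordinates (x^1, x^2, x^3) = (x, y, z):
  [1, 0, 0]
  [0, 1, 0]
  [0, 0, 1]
The metric is diagonal, so its eigenvalues are the diagonal entries: 1, 1, 1 (at a generic point, where coordinate-dependent entries are positive).
3 positive, 0 negative.
(3, 0) - Riemannian (positive definite)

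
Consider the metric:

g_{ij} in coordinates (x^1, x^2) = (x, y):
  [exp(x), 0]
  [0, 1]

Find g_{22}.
With x^1 = x, x^2 = y, g_{22} = g_{yy} is the row-2, column-2 entry of the matrix.
g_{22} = 1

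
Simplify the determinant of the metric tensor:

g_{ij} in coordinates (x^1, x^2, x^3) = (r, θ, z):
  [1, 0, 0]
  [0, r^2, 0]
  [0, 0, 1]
Diagonal metric: det(g) = g_{11}·g_{22}·g_{33}
= (1)·(r^2)·(1)
det(g) = r^2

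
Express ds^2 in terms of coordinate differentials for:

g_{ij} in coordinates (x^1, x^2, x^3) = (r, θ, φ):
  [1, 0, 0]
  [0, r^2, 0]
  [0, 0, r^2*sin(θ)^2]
ds^2 = g_{ij} dx^i dx^j; only the non-zero components contribute.
ds^2 = dr^2 + r^2 dθ^2 + r^2*sin(θ)^2 dφ^2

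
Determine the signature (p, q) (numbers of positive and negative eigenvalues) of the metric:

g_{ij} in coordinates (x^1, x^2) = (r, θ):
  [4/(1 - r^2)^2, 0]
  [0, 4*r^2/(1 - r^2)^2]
The metric is diagonal, so its eigenvalues are the diagonal entries: 4/(1 - r^2)^2, 4*r^2/(1 - r^2)^2 (at a generic point, where coordinate-dependent entries are positive).
2 positive, 0 negative.
(2, 0) - Riemannian (positive definite)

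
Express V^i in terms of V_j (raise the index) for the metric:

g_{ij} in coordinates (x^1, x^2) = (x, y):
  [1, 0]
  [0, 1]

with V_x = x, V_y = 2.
Inverse metric (diagonal): g^{xx} = 1, g^{yy} = 1
V^i = g^{ij} V_j:
V^x = (1)(x) + (0)(2) = x
V^y = (0)(x) + (1)(2) = 2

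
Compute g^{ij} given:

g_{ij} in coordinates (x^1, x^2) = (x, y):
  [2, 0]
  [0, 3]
The metric is diagonal, so g^{ij} is diagonal with entries 1/g_{ii}: diag(1/2, 1/3).
g^{ij}:
  [1/2, 0]
  [0, 1/3]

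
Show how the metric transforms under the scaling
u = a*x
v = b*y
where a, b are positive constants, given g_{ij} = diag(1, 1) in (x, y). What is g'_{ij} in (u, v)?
Invert the transformation: x = u/a, y = v/b
g'_{ij} = (∂x^k/∂x'^i)(∂x^l/∂x'^j) g_{kl}; with g_{kl} = δ_{kl} this is Σ_k (∂x^k/∂x'^i)(∂x^k/∂x'^j).
Jacobian: ∂x/∂u = 1/a, ∂x/∂v = 0, ∂y/∂u = 0, ∂y/∂v = 1/b
g'_{uu} = (1/a)(1/a) + (0)(0) = 1/a^2
g'_{uv} = (1/a)(0) + (0)(1/b) = 0
g'_{vv} = (0)(0) + (1/b)(1/b) = 1/b^2
g'_{ij} = diag(1/a^2, 1/b^2)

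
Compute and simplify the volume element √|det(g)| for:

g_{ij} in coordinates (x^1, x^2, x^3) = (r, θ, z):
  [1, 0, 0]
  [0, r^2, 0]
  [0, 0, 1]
det(g) = r^2
√|det(g)| = r
Volume element: dV = r dr dθ dz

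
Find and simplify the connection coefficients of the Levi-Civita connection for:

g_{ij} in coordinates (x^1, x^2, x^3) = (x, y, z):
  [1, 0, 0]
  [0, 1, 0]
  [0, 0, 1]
Using Γ^k_{ij} = (1/2) g^{km} (∂_i g_{mj} + ∂_j g_{mi} - ∂_m g_{ij}); the metric is diagonal, so only the m = k term contributes.
Every metric component is constant, so all ∂_m g_{ij} = 0 and every Christoffel symbol vanishes.
All Christoffel symbols are zero.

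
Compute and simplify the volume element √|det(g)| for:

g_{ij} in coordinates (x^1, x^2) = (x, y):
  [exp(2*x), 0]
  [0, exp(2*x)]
det(g) = exp(4*x)
√|det(g)| = exp(2*x)
Volume element: dV = exp(2*x) dx dy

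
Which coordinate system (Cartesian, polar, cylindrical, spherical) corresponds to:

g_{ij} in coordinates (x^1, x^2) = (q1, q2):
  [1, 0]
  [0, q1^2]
The line element ds^2 = dq1^2 + q1^2 dq2^2 is dr^2 + r^2 dθ^2 with q1 = r, q2 = θ.
polar coordinates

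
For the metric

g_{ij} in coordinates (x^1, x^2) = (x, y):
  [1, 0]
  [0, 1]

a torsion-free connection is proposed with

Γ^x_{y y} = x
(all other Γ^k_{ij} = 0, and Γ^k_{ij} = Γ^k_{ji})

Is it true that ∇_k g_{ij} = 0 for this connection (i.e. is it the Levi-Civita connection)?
Using ∇_k g_{ij} = ∂_k g_{ij} - Γ^m_{ki} g_{mj} - Γ^m_{kj} g_{im}:
∇_y g_{xy} = (0) - (0) - (x) = -x ≠ 0
So the connection is not metric compatible (it is not the Levi-Civita connection).
No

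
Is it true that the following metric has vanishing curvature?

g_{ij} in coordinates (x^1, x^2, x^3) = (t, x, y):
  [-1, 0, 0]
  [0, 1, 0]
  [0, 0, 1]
All metric components are constant, so every Christoffel symbol vanishes and R^i_{jkl} = 0.
Yes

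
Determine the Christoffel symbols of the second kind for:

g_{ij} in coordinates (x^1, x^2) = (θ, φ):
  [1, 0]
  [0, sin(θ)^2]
Using Γ^k_{ij} = (1/2) g^{km} (∂_i g_{mj} + ∂_j g_{mi} - ∂_m g_{ij}); the metric is diagonal, so only the m = k term contributes.
Non-zero symbols (using the symmetry Γ^k_{ij} = Γ^k_{ji}):
Γ^θ_{φ φ} = (1/2) g^{θθ} (∂_φ g_{θφ} + ∂_φ g_{θφ} - ∂_θ g_{φφ}) = (1/2)(1)((0) + (0) - (sin(2*θ))) = -sin(2*θ)/2
Γ^φ_{θ φ} = (1/2) g^{φφ} (∂_θ g_{φφ} + ∂_φ g_{φθ} - ∂_φ g_{θφ}) = (1/2)(1/sin(θ)^2)((sin(2*θ)) + (0) - (0)) = 1/tan(θ)
All other Christoffel symbols are zero.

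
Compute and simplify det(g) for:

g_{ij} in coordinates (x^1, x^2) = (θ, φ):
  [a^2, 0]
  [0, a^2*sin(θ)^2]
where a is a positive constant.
For a 2×2 metric: det(g) = g_{11}·g_{22} - g_{12}·g_{21}
= (a^2)·(a^2*sin(θ)^2) - (0)·(0)
= a^4*sin(θ)^2 - 0
det(g) = a^4*sin(θ)^2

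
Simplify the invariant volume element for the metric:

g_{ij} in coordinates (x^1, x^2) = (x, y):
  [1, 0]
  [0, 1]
det(g) = 1
√|det(g)| = 1
Volume element: dV = 1 dx dy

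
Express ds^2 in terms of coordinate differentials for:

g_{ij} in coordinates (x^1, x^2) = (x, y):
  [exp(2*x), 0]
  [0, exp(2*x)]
ds^2 = g_{ij} dx^i dx^j; only the non-zero components contribute.
ds^2 = exp(2*x) dx^2 + exp(2*x) dy^2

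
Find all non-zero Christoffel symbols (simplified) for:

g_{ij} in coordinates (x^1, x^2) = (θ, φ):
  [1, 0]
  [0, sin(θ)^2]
Using Γ^k_{ij} = (1/2) g^{km} (∂_i g_{mj} + ∂_j g_{mi} - ∂_m g_{ij}); the metric is diagonal, so only the m = k term contributes.
Non-zero symbols (using the symmetry Γ^k_{ij} = Γ^k_{ji}):
Γ^θ_{φ φ} = (1/2) g^{θθ} (∂_φ g_{θφ} + ∂_φ g_{θφ} - ∂_θ g_{φφ}) = (1/2)(1)((0) + (0) - (sin(2*θ))) = -sin(2*θ)/2
Γ^φ_{θ φ} = (1/2) g^{φφ} (∂_θ g_{φφ} + ∂_φ g_{φθ} - ∂_φ g_{θφ}) = (1/2)(1/sin(θ)^2)((sin(2*θ)) + (0) - (0)) = 1/tan(θ)
All other Christoffel symbols are zero.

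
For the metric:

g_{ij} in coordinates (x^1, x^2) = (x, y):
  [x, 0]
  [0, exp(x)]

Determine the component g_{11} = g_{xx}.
With x^1 = x, x^2 = y, g_{11} = g_{xx} is the row-1, column-1 entry of the matrix.
g_{11} = x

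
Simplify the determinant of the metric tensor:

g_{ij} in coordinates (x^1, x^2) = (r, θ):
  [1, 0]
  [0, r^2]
For a 2×2 metric: det(g) = g_{11}·g_{22} - g_{12}·g_{21}
= (1)·(r^2) - (0)·(0)
= r^2 - 0
det(g) = r^2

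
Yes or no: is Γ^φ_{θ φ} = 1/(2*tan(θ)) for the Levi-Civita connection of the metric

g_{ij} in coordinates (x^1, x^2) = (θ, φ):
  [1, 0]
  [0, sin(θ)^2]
Γ^φ_{θ φ} = (1/2) g^{φφ} (∂_θ g_{φφ} + ∂_φ g_{φθ} - ∂_φ g_{θφ}) = (1/2)(1/sin(θ)^2)((sin(2*θ)) + (0) - (0)) = 1/tan(θ)
This differs from the proposed value 1/(2*tan(θ)).
No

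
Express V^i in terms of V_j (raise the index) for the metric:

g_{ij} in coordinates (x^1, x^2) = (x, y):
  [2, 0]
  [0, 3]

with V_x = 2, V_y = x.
Inverse metric (diagonal): g^{xx} = 1/2, g^{yy} = 1/3
V^i = g^{ij} V_j:
V^x = (1/2)(2) + (0)(x) = 1
V^y = (0)(2) + (1/3)(x) = x/3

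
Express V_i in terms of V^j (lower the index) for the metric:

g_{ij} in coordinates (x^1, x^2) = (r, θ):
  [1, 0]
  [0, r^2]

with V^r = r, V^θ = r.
V_i = g_{ij} V^j:
V_r = (1)(r) + (0)(r) = r
V_θ = (0)(r) + (r^2)(r) = r^3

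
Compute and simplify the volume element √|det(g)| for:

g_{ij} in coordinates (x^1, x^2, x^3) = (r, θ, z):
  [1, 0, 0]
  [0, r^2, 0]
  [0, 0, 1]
det(g) = r^2
√|det(g)| = r
Volume element: dV = r dr dθ dz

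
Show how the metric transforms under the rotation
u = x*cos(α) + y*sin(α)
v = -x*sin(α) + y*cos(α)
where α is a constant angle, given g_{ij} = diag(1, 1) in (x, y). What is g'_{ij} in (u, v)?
Invert the transformation: x = u*cos(α) - v*sin(α), y = u*sin(α) + v*cos(α)
g'_{ij} = (∂x^k/∂x'^i)(∂x^l/∂x'^j) g_{kl}; with g_{kl} = δ_{kl} this is Σ_k (∂x^k/∂x'^i)(∂x^k/∂x'^j).
Jacobian: ∂x/∂u = cos(α), ∂x/∂v = -sin(α), ∂y/∂u = sin(α), ∂y/∂v = cos(α)
g'_{uu} = (cos(α))(cos(α)) + (sin(α))(sin(α)) = 1
g'_{uv} = (cos(α))(-sin(α)) + (sin(α))(cos(α)) = 0
g'_{vv} = (-sin(α))(-sin(α)) + (cos(α))(cos(α)) = 1
g'_{ij} = diag(1, 1)
The Euclidean metric is invariant under rotations.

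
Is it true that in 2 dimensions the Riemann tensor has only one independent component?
The number of independent components is n^2(n^2-1)/12 = 4·3/12 = 1 for n = 2 (e.g. R_{1212}).
Yes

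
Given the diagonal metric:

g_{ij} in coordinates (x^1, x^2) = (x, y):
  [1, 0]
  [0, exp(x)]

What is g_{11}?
With x^1 = x, x^2 = y, g_{11} = g_{xx} is the row-1, column-1 entry of the matrix.
g_{11} = 1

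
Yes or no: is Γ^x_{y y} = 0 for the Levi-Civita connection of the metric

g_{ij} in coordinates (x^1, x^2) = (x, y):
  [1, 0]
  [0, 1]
Γ^x_{y y} = (1/2) g^{xx} (∂_y g_{xy} + ∂_y g_{xy} - ∂_x g_{yy}) = (1/2)(1)((0) + (0) - (0)) = 0
This equals the proposed value 0.
Yes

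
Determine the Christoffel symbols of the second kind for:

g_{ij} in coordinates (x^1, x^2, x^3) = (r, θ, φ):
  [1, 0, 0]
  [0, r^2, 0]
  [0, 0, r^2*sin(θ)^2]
Using Γ^k_{ij} = (1/2) g^{km} (∂_i g_{mj} + ∂_j g_{mi} - ∂_m g_{ij}); the metric is diagonal, so only the m = k term contributes.
Non-zero symbols (using the symmetry Γ^k_{ij} = Γ^k_{ji}):
Γ^r_{θ θ} = (1/2) g^{rr} (∂_θ g_{rθ} + ∂_θ g_{rθ} - ∂_r g_{θθ}) = (1/2)(1)((0) + (0) - (2*r)) = -r
Γ^r_{φ φ} = (1/2) g^{rr} (∂_φ g_{rφ} + ∂_φ g_{rφ} - ∂_r g_{φφ}) = (1/2)(1)((0) + (0) - (2*r*sin(θ)^2)) = -r*sin(θ)^2
Γ^θ_{r θ} = (1/2) g^{θθ} (∂_r g_{θθ} + ∂_θ g_{θr} - ∂_θ g_{rθ}) = (1/2)(1/r^2)((2*r) + (0) - (0)) = 1/r
Γ^θ_{φ φ} = (1/2) g^{θθ} (∂_φ g_{θφ} + ∂_φ g_{θφ} - ∂_θ g_{φφ}) = (1/2)(1/r^2)((0) + (0) - (r^2*sin(2*θ))) = -sin(2*θ)/2
Γ^φ_{r φ} = (1/2) g^{φφ} (∂_r g_{φφ} + ∂_φ g_{φr} - ∂_φ g_{rφ}) = (1/2)(1/(r^2*sin(θ)^2))((2*r*sin(θ)^2) + (0) - (0)) = 1/r
Γ^φ_{θ φ} = (1/2) g^{φφ} (∂_θ g_{φφ} + ∂_φ g_{φθ} - ∂_φ g_{θφ}) = (1/2)(1/(r^2*sin(θ)^2))((r^2*sin(2*θ)) + (0) - (0)) = 1/tan(θ)
All other Christoffel symbols are zero.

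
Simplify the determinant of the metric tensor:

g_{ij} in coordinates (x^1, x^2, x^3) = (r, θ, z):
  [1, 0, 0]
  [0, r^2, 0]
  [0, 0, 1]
Diagonal metric: det(g) = g_{11}·g_{22}·g_{33}
= (1)·(r^2)·(1)
det(g) = r^2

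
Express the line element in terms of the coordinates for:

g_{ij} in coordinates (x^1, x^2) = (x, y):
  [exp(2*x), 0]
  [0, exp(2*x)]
ds^2 = g_{ij} dx^i dx^j; only the non-zero components contribute.
ds^2 = exp(2*x) dx^2 + exp(2*x) dy^2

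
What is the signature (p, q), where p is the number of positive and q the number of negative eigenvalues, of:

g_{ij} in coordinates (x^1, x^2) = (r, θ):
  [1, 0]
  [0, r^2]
The metric is diagonal, so its eigenvalues are the diagonal entries: 1, r^2 (at a generic point, where coordinate-dependent entries are positive).
2 positive, 0 negative.
(2, 0) - Riemannian (positive definite)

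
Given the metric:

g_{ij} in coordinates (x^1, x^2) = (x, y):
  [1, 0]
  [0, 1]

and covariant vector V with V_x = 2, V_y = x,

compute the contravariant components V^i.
Inverse metric (diagonal): g^{xx} = 1, g^{yy} = 1
V^i = g^{ij} V_j:
V^x = (1)(2) + (0)(x) = 2
V^y = (0)(2) + (1)(x) = x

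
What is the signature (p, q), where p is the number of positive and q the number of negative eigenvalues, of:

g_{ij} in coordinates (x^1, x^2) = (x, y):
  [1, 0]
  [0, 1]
The metric is diagonal, so its eigenvalues are the diagonal entries: 1, 1 (at a generic point, where coordinate-dependent entries are positive).
2 positive, 0 negative.
(2, 0) - Riemannian (positive definite)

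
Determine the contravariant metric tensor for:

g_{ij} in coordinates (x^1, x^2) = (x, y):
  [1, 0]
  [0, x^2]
The metric is diagonal, so g^{ij} is diagonal with entries 1/g_{ii}: diag(1, 1/(x^2)).
g^{ij}:
  [1, 0]
  [0, 1/x^2]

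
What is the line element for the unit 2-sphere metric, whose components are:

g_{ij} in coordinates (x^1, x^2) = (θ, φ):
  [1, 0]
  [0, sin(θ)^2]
ds^2 = g_{ij} dx^i dx^j; only the non-zero components contribute.
ds^2 = dθ^2 + sin(θ)^2 dφ^2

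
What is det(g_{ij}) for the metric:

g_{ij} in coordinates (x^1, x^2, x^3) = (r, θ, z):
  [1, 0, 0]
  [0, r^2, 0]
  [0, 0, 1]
Diagonal metric: det(g) = g_{11}·g_{22}·g_{33}
= (1)·(r^2)·(1)
det(g) = r^2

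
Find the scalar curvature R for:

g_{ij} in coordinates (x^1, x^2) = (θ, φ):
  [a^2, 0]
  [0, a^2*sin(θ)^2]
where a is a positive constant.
Non-zero Christoffel symbols (Γ^k_{ij} = Γ^k_{ji}):
Γ^θ_{φ φ} = -sin(2*θ)/2
Γ^φ_{θ φ} = 1/tan(θ)
Ricci tensor (R_{ij} = R^k_{ikj}): R_{θθ} = 1, R_{θφ} = 0, R_{φφ} = sin(θ)^2
Inverse metric: g^{θθ} = 1/a^2, g^{φφ} = 1/(a^2*sin(θ)^2)
R = g^{ij} R_{ij} = (1/a^2)(1) + (1/(a^2*sin(θ)^2))(sin(θ)^2) = 2/a^2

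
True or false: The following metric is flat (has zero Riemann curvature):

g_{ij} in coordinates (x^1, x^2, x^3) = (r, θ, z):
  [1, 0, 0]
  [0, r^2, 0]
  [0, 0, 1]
Non-zero Christoffel symbols:
Γ^r_{θ θ} = -r
Γ^θ_{r θ} = 1/r
Ricci tensor: R_{rr} = 0, R_{rθ} = 0, R_{rz} = 0, R_{θθ} = 0, R_{θz} = 0, R_{zz} = 0
All R_{ij} vanish; in 3 dimensions the Riemann tensor is fully determined by the Ricci tensor, so R^i_{jkl} = 0: the metric is flat (curvilinear coordinates on flat space).
True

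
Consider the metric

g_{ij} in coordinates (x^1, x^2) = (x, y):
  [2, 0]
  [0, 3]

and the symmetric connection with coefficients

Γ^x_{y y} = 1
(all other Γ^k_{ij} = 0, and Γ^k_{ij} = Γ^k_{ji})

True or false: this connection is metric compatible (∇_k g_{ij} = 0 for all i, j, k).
Using ∇_k g_{ij} = ∂_k g_{ij} - Γ^m_{ki} g_{mj} - Γ^m_{kj} g_{im}:
∇_y g_{xy} = (0) - (0) - (2) = -2 ≠ 0
So the connection is not metric compatible (it is not the Levi-Civita connection).
False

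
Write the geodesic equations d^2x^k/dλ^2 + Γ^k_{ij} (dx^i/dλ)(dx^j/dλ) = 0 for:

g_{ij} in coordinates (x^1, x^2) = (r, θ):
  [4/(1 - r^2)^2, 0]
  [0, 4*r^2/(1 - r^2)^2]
Geodesic equation: d^2x^k/dλ^2 + Γ^k_{ij} (dx^i/dλ)(dx^j/dλ) = 0.
Non-zero Christoffel symbols:
Γ^r_{r r} = 2*r/(1 - r^2)
Γ^r_{θ θ} = (r^3 + r)/(r^2 - 1)
Γ^θ_{r θ} = (-r^2 - 1)/(r^3 - r)
Substituting (the symmetric pair Γ^k_{ij}, Γ^k_{ji} combines into a factor 2):
d^2r/dλ^2 + (2*r/(1 - r^2)) (dr/dλ)^2 + ((r^3 + r)/(r^2 - 1)) (dθ/dλ)^2 = 0
d^2θ/dλ^2 + ((-2*r^2 - 2)/(r^3 - r)) (dr/dλ)(dθ/dλ) = 0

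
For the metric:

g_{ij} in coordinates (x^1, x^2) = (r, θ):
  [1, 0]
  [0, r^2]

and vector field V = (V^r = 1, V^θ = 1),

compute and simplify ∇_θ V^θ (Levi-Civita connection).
Non-zero Christoffel symbols:
Γ^r_{θ θ} = -r
Γ^θ_{r θ} = 1/r
∇_θ V^θ = ∂_θ V^θ + Γ^θ_{θ j} V^j
  = (0) + (1/r)(1) + (0)(1)
  = 1/r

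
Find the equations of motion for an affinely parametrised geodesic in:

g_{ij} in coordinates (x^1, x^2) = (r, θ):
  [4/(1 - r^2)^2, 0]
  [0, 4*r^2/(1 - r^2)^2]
Geodesic equation: d^2x^k/dλ^2 + Γ^k_{ij} (dx^i/dλ)(dx^j/dλ) = 0.
Non-zero Christoffel symbols:
Γ^r_{r r} = 2*r/(1 - r^2)
Γ^r_{θ θ} = (r^3 + r)/(r^2 - 1)
Γ^θ_{r θ} = (-r^2 - 1)/(r^3 - r)
Substituting (the symmetric pair Γ^k_{ij}, Γ^k_{ji} combines into a factor 2):
d^2r/dλ^2 + (2*r/(1 - r^2)) (dr/dλ)^2 + ((r^3 + r)/(r^2 - 1)) (dθ/dλ)^2 = 0
d^2θ/dλ^2 + ((-2*r^2 - 2)/(r^3 - r)) (dr/dλ)(dθ/dλ) = 0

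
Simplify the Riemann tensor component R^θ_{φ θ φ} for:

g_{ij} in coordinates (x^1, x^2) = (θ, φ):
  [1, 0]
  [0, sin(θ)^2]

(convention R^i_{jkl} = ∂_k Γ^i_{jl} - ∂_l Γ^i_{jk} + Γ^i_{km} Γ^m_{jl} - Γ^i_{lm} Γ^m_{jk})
Non-zero Christoffel symbols (Γ^k_{ij} = Γ^k_{ji}):
Γ^θ_{φ φ} = -sin(2*θ)/2
Γ^φ_{θ φ} = 1/tan(θ)
R^θ_{φ θ φ} = ∂_θ Γ^θ_{φ φ} - ∂_φ Γ^θ_{φ θ} + Γ^θ_{θ m} Γ^m_{φ φ} - Γ^θ_{φ m} Γ^m_{φ θ}
  = (-cos(2*θ)) - (0) + (0) - (-cos(θ)^2) = sin(θ)^2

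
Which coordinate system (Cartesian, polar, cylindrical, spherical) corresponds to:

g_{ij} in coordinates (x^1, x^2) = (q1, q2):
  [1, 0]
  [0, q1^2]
The line element ds^2 = dq1^2 + q1^2 dq2^2 is dr^2 + r^2 dθ^2 with q1 = r, q2 = θ.
polar coordinates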